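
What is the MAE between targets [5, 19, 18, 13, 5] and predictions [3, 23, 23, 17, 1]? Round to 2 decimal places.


Absolute errors: [2, 4, 5, 4, 4]
Sum of absolute errors = 19
MAE = 19 / 5 = 3.80

3.80


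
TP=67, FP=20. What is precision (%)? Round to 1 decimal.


Precision = TP / (TP + FP) * 100
= 67 / (67 + 20)
= 67 / 87
= 0.7701
= 77.0%

77.0


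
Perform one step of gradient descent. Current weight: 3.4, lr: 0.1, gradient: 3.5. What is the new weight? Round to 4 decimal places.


w_new = w_old - lr * gradient
= 3.4 - 0.1 * 3.5
= 3.4 - (0.35)
= 3.0500

3.0500


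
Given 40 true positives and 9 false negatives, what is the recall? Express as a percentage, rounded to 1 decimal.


Recall = TP / (TP + FN) * 100
= 40 / (40 + 9)
= 40 / 49
= 0.8163
= 81.6%

81.6


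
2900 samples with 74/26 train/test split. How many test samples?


Train samples = 2900 * 74% = 2146
Test samples = 2900 - 2146
= 754

754


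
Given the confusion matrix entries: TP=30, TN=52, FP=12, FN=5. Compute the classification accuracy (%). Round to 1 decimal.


Accuracy = (TP + TN) / (TP + TN + FP + FN) * 100
= (30 + 52) / (30 + 52 + 12 + 5)
= 82 / 99
= 0.8283
= 82.8%

82.8


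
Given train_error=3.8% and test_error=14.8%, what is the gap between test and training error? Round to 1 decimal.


Generalization gap = test_error - train_error
= 14.8 - 3.8
= 11.0%
A large gap suggests overfitting.

11.0


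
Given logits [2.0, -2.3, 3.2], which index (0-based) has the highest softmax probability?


Softmax is a monotonic transformation, so it preserves the argmax.
We need to find the index of the maximum logit.
Index 0: 2.0
Index 1: -2.3
Index 2: 3.2
Maximum logit = 3.2 at index 2

2


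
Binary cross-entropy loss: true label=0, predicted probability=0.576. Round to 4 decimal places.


For y=0: Loss = -log(1-p)
= -log(1 - 0.576)
= -log(0.424)
= -(-0.858)
= 0.8580

0.8580


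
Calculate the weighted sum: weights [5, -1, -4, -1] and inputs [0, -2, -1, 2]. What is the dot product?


Element-wise products:
5 * 0 = 0
-1 * -2 = 2
-4 * -1 = 4
-1 * 2 = -2
Sum = 0 + 2 + 4 + -2
= 4

4


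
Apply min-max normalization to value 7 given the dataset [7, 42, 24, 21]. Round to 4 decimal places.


Min = 7, Max = 42
Range = 42 - 7 = 35
Scaled = (x - min) / (max - min)
= (7 - 7) / 35
= 0 / 35
= 0.0000

0.0000


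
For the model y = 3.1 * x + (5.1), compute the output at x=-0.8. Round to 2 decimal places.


y = 3.1 * -0.8 + (5.1)
= -2.48 + (5.1)
= 2.62

2.62


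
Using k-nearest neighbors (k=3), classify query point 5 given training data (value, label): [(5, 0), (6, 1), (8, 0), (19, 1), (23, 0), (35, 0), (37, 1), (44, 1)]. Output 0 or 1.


Distances from query 5:
Point 5 (class 0): distance = 0
Point 6 (class 1): distance = 1
Point 8 (class 0): distance = 3
K=3 nearest neighbors: classes = [0, 1, 0]
Votes for class 1: 1 / 3
Majority vote => class 0

0


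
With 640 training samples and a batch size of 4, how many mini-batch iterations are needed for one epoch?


Iterations per epoch = dataset_size / batch_size
= 640 / 4
= 160

160


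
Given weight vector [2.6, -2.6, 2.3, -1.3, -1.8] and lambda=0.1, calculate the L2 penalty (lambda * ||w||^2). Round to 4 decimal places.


Squaring each weight:
2.6^2 = 6.76
(-2.6)^2 = 6.76
2.3^2 = 5.29
(-1.3)^2 = 1.69
(-1.8)^2 = 3.24
Sum of squares = 23.74
Penalty = 0.1 * 23.74 = 2.3740

2.3740


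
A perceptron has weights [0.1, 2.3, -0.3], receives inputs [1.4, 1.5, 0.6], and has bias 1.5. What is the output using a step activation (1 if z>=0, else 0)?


z = w . x + b
= 0.1*1.4 + 2.3*1.5 + -0.3*0.6 + 1.5
= 0.14 + 3.45 + -0.18 + 1.5
= 3.41 + 1.5
= 4.91
Since z = 4.91 >= 0, output = 1

1


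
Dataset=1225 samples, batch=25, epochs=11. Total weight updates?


Iterations per epoch = 1225 / 25 = 49
Total updates = iterations_per_epoch * epochs
= 49 * 11
= 539

539


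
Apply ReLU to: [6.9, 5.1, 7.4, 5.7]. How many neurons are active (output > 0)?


ReLU(x) = max(0, x) for each element:
ReLU(6.9) = 6.9
ReLU(5.1) = 5.1
ReLU(7.4) = 7.4
ReLU(5.7) = 5.7
Active neurons (>0): 4

4


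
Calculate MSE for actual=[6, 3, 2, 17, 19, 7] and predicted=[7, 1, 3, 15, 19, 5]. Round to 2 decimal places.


Differences: [-1, 2, -1, 2, 0, 2]
Squared errors: [1, 4, 1, 4, 0, 4]
Sum of squared errors = 14
MSE = 14 / 6 = 2.33

2.33


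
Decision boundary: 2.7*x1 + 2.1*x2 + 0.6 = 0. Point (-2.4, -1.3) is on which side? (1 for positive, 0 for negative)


Compute 2.7 * -2.4 + 2.1 * -1.3 + 0.6
= -6.48 + -2.73 + 0.6
= -8.61
Since -8.61 < 0, the point is on the negative side.

0


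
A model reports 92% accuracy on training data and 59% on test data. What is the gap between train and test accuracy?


Gap = train_accuracy - test_accuracy
= 92 - 59
= 33%
This large gap strongly indicates overfitting.

33


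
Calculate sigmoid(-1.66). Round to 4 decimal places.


sigmoid(z) = 1 / (1 + exp(-z))
exp(-(-1.66)) = exp(1.66) = 5.2593
1 + 5.2593 = 6.2593
1 / 6.2593 = 0.1598

0.1598


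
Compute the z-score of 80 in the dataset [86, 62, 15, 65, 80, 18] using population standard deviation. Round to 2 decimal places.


Mean = (86 + 62 + 15 + 65 + 80 + 18) / 6 = 54.3333
Variance = sum((x_i - mean)^2) / n = 783.5556
Std = sqrt(783.5556) = 27.9921
Z = (x - mean) / std
= (80 - 54.3333) / 27.9921
= 25.6667 / 27.9921
= 0.92

0.92


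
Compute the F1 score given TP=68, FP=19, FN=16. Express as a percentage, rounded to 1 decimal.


Precision = TP / (TP + FP) = 68 / 87 = 0.7816
Recall = TP / (TP + FN) = 68 / 84 = 0.8095
F1 = 2 * P * R / (P + R)
= 2 * 0.7816 * 0.8095 / (0.7816 + 0.8095)
= 1.2655 / 1.5911
= 0.7953
As percentage: 79.5%

79.5


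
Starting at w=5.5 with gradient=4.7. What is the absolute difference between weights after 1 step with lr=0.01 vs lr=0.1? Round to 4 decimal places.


With lr=0.01: w_new = 5.5 - 0.01 * 4.7 = 5.453
With lr=0.1: w_new = 5.5 - 0.1 * 4.7 = 5.03
Absolute difference = |5.453 - 5.03|
= 0.4230

0.4230


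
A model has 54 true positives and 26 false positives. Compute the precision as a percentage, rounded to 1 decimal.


Precision = TP / (TP + FP) * 100
= 54 / (54 + 26)
= 54 / 80
= 0.675
= 67.5%

67.5


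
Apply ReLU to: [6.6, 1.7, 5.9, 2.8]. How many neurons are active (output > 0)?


ReLU(x) = max(0, x) for each element:
ReLU(6.6) = 6.6
ReLU(1.7) = 1.7
ReLU(5.9) = 5.9
ReLU(2.8) = 2.8
Active neurons (>0): 4

4


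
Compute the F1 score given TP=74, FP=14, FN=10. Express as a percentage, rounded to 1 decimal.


Precision = TP / (TP + FP) = 74 / 88 = 0.8409
Recall = TP / (TP + FN) = 74 / 84 = 0.881
F1 = 2 * P * R / (P + R)
= 2 * 0.8409 * 0.881 / (0.8409 + 0.881)
= 1.4816 / 1.7219
= 0.8605
As percentage: 86.0%

86.0


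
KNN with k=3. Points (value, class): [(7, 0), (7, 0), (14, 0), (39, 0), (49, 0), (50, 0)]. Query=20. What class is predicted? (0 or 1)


Distances from query 20:
Point 14 (class 0): distance = 6
Point 7 (class 0): distance = 13
Point 7 (class 0): distance = 13
K=3 nearest neighbors: classes = [0, 0, 0]
Votes for class 1: 0 / 3
Majority vote => class 0

0


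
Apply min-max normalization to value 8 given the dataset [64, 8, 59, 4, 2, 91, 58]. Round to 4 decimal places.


Min = 2, Max = 91
Range = 91 - 2 = 89
Scaled = (x - min) / (max - min)
= (8 - 2) / 89
= 6 / 89
= 0.0674

0.0674


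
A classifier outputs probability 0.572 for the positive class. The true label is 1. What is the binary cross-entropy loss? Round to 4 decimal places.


For y=1: Loss = -log(p)
= -log(0.572)
= -(-0.5586)
= 0.5586

0.5586


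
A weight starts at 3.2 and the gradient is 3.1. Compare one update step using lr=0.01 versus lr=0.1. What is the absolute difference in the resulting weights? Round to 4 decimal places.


With lr=0.01: w_new = 3.2 - 0.01 * 3.1 = 3.169
With lr=0.1: w_new = 3.2 - 0.1 * 3.1 = 2.89
Absolute difference = |3.169 - 2.89|
= 0.2790

0.2790


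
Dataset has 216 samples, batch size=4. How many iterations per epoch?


Iterations per epoch = dataset_size / batch_size
= 216 / 4
= 54

54


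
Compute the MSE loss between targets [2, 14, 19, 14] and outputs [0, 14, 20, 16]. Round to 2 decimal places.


Differences: [2, 0, -1, -2]
Squared errors: [4, 0, 1, 4]
Sum of squared errors = 9
MSE = 9 / 4 = 2.25

2.25


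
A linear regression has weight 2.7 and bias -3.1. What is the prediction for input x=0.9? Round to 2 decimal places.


y = 2.7 * 0.9 + (-3.1)
= 2.43 + (-3.1)
= -0.67

-0.67


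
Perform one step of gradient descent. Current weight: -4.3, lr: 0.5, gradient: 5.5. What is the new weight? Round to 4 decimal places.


w_new = w_old - lr * gradient
= -4.3 - 0.5 * 5.5
= -4.3 - (2.75)
= -7.0500

-7.0500


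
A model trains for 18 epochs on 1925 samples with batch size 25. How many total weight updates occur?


Iterations per epoch = 1925 / 25 = 77
Total updates = iterations_per_epoch * epochs
= 77 * 18
= 1386

1386


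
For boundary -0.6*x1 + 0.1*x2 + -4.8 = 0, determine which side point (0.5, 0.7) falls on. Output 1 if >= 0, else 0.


Compute -0.6 * 0.5 + 0.1 * 0.7 + -4.8
= -0.3 + 0.07 + -4.8
= -5.03
Since -5.03 < 0, the point is on the negative side.

0


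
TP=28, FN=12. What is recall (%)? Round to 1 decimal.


Recall = TP / (TP + FN) * 100
= 28 / (28 + 12)
= 28 / 40
= 0.7
= 70.0%

70.0


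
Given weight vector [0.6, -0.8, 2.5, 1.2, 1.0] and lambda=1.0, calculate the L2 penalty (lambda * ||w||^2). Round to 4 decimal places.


Squaring each weight:
0.6^2 = 0.36
(-0.8)^2 = 0.64
2.5^2 = 6.25
1.2^2 = 1.44
1.0^2 = 1.0
Sum of squares = 9.69
Penalty = 1.0 * 9.69 = 9.6900

9.6900


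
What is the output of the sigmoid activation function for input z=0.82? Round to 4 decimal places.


sigmoid(z) = 1 / (1 + exp(-z))
exp(-(0.82)) = exp(-0.82) = 0.4404
1 + 0.4404 = 1.4404
1 / 1.4404 = 0.6942

0.6942


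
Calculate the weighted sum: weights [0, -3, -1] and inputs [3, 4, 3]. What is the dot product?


Element-wise products:
0 * 3 = 0
-3 * 4 = -12
-1 * 3 = -3
Sum = 0 + -12 + -3
= -15

-15


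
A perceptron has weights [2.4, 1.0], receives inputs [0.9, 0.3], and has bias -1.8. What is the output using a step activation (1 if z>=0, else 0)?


z = w . x + b
= 2.4*0.9 + 1.0*0.3 + -1.8
= 2.16 + 0.3 + -1.8
= 2.46 + -1.8
= 0.66
Since z = 0.66 >= 0, output = 1

1


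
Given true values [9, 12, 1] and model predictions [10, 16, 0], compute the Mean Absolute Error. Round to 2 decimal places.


Absolute errors: [1, 4, 1]
Sum of absolute errors = 6
MAE = 6 / 3 = 2.00

2.00


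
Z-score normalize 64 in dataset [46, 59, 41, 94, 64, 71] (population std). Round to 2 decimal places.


Mean = (46 + 59 + 41 + 94 + 64 + 71) / 6 = 62.5
Variance = sum((x_i - mean)^2) / n = 302.25
Std = sqrt(302.25) = 17.3853
Z = (x - mean) / std
= (64 - 62.5) / 17.3853
= 1.5 / 17.3853
= 0.09

0.09


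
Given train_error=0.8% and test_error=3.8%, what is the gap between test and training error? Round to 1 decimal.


Generalization gap = test_error - train_error
= 3.8 - 0.8
= 3.0%
A moderate gap.

3.0


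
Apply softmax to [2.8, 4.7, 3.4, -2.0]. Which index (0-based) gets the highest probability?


Softmax is a monotonic transformation, so it preserves the argmax.
We need to find the index of the maximum logit.
Index 0: 2.8
Index 1: 4.7
Index 2: 3.4
Index 3: -2.0
Maximum logit = 4.7 at index 1

1


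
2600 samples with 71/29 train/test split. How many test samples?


Train samples = 2600 * 71% = 1846
Test samples = 2600 - 1846
= 754

754


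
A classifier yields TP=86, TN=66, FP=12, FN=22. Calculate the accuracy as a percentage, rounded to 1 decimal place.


Accuracy = (TP + TN) / (TP + TN + FP + FN) * 100
= (86 + 66) / (86 + 66 + 12 + 22)
= 152 / 186
= 0.8172
= 81.7%

81.7


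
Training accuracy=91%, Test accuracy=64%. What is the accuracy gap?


Gap = train_accuracy - test_accuracy
= 91 - 64
= 27%
This large gap strongly indicates overfitting.

27


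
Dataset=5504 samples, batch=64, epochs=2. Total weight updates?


Iterations per epoch = 5504 / 64 = 86
Total updates = iterations_per_epoch * epochs
= 86 * 2
= 172

172


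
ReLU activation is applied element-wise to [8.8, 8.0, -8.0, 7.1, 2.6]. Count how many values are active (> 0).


ReLU(x) = max(0, x) for each element:
ReLU(8.8) = 8.8
ReLU(8.0) = 8.0
ReLU(-8.0) = 0
ReLU(7.1) = 7.1
ReLU(2.6) = 2.6
Active neurons (>0): 4

4


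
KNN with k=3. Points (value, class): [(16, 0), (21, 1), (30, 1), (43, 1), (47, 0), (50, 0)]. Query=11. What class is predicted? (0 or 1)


Distances from query 11:
Point 16 (class 0): distance = 5
Point 21 (class 1): distance = 10
Point 30 (class 1): distance = 19
K=3 nearest neighbors: classes = [0, 1, 1]
Votes for class 1: 2 / 3
Majority vote => class 1

1


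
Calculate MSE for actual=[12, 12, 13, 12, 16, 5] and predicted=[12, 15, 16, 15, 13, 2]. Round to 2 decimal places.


Differences: [0, -3, -3, -3, 3, 3]
Squared errors: [0, 9, 9, 9, 9, 9]
Sum of squared errors = 45
MSE = 45 / 6 = 7.50

7.50


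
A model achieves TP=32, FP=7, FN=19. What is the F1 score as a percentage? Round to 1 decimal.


Precision = TP / (TP + FP) = 32 / 39 = 0.8205
Recall = TP / (TP + FN) = 32 / 51 = 0.6275
F1 = 2 * P * R / (P + R)
= 2 * 0.8205 * 0.6275 / (0.8205 + 0.6275)
= 1.0297 / 1.448
= 0.7111
As percentage: 71.1%

71.1


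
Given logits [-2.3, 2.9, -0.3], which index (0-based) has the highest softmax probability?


Softmax is a monotonic transformation, so it preserves the argmax.
We need to find the index of the maximum logit.
Index 0: -2.3
Index 1: 2.9
Index 2: -0.3
Maximum logit = 2.9 at index 1

1


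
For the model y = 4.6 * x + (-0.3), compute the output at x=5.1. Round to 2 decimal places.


y = 4.6 * 5.1 + (-0.3)
= 23.46 + (-0.3)
= 23.16

23.16


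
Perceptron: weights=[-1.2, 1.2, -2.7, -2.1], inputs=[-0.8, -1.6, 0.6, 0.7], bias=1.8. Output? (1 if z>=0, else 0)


z = w . x + b
= -1.2*-0.8 + 1.2*-1.6 + -2.7*0.6 + -2.1*0.7 + 1.8
= 0.96 + -1.92 + -1.62 + -1.47 + 1.8
= -4.05 + 1.8
= -2.25
Since z = -2.25 < 0, output = 0

0


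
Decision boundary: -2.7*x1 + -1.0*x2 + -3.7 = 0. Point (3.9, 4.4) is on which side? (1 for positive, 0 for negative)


Compute -2.7 * 3.9 + -1.0 * 4.4 + -3.7
= -10.53 + -4.4 + -3.7
= -18.63
Since -18.63 < 0, the point is on the negative side.

0


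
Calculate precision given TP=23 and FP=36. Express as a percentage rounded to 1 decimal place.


Precision = TP / (TP + FP) * 100
= 23 / (23 + 36)
= 23 / 59
= 0.3898
= 39.0%

39.0


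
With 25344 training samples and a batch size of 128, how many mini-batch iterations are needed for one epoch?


Iterations per epoch = dataset_size / batch_size
= 25344 / 128
= 198

198


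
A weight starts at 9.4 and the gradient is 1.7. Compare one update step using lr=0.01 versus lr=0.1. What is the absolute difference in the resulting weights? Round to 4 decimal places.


With lr=0.01: w_new = 9.4 - 0.01 * 1.7 = 9.383
With lr=0.1: w_new = 9.4 - 0.1 * 1.7 = 9.23
Absolute difference = |9.383 - 9.23|
= 0.1530

0.1530


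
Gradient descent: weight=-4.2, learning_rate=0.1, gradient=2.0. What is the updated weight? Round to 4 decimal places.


w_new = w_old - lr * gradient
= -4.2 - 0.1 * 2.0
= -4.2 - (0.2)
= -4.4000

-4.4000


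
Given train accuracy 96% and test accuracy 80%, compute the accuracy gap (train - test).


Gap = train_accuracy - test_accuracy
= 96 - 80
= 16%
This gap suggests the model is overfitting.

16


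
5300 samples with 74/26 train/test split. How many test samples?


Train samples = 5300 * 74% = 3922
Test samples = 5300 - 3922
= 1378

1378


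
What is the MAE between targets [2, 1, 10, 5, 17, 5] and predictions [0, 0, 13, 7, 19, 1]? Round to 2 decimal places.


Absolute errors: [2, 1, 3, 2, 2, 4]
Sum of absolute errors = 14
MAE = 14 / 6 = 2.33

2.33


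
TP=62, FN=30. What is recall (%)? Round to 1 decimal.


Recall = TP / (TP + FN) * 100
= 62 / (62 + 30)
= 62 / 92
= 0.6739
= 67.4%

67.4


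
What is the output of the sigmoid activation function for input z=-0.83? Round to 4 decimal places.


sigmoid(z) = 1 / (1 + exp(-z))
exp(-(-0.83)) = exp(0.83) = 2.2933
1 + 2.2933 = 3.2933
1 / 3.2933 = 0.3036

0.3036


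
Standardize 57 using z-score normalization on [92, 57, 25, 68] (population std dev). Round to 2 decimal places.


Mean = (92 + 57 + 25 + 68) / 4 = 60.5
Variance = sum((x_i - mean)^2) / n = 580.25
Std = sqrt(580.25) = 24.0884
Z = (x - mean) / std
= (57 - 60.5) / 24.0884
= -3.5 / 24.0884
= -0.15

-0.15


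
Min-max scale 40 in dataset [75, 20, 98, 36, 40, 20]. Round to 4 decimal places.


Min = 20, Max = 98
Range = 98 - 20 = 78
Scaled = (x - min) / (max - min)
= (40 - 20) / 78
= 20 / 78
= 0.2564

0.2564


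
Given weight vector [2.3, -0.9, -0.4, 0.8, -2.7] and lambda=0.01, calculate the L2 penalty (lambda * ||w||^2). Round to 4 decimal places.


Squaring each weight:
2.3^2 = 5.29
(-0.9)^2 = 0.81
(-0.4)^2 = 0.16
0.8^2 = 0.64
(-2.7)^2 = 7.29
Sum of squares = 14.19
Penalty = 0.01 * 14.19 = 0.1419

0.1419


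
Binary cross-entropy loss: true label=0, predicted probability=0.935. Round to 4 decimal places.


For y=0: Loss = -log(1-p)
= -log(1 - 0.935)
= -log(0.065)
= -(-2.7334)
= 2.7334

2.7334


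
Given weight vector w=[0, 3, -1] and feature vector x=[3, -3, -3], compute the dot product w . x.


Element-wise products:
0 * 3 = 0
3 * -3 = -9
-1 * -3 = 3
Sum = 0 + -9 + 3
= -6

-6


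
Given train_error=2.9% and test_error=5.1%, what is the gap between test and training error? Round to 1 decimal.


Generalization gap = test_error - train_error
= 5.1 - 2.9
= 2.2%
A moderate gap.

2.2


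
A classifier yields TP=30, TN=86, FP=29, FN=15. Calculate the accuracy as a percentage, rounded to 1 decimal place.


Accuracy = (TP + TN) / (TP + TN + FP + FN) * 100
= (30 + 86) / (30 + 86 + 29 + 15)
= 116 / 160
= 0.725
= 72.5%

72.5


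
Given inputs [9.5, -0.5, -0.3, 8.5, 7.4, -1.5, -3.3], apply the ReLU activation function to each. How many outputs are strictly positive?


ReLU(x) = max(0, x) for each element:
ReLU(9.5) = 9.5
ReLU(-0.5) = 0
ReLU(-0.3) = 0
ReLU(8.5) = 8.5
ReLU(7.4) = 7.4
ReLU(-1.5) = 0
ReLU(-3.3) = 0
Active neurons (>0): 3

3


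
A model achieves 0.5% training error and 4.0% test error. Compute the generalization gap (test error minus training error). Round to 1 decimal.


Generalization gap = test_error - train_error
= 4.0 - 0.5
= 3.5%
A moderate gap.

3.5


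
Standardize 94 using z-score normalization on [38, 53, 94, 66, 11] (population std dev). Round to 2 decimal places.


Mean = (38 + 53 + 94 + 66 + 11) / 5 = 52.4
Variance = sum((x_i - mean)^2) / n = 767.44
Std = sqrt(767.44) = 27.7027
Z = (x - mean) / std
= (94 - 52.4) / 27.7027
= 41.6 / 27.7027
= 1.50

1.50


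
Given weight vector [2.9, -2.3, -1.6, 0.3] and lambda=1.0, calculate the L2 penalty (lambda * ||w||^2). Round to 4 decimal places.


Squaring each weight:
2.9^2 = 8.41
(-2.3)^2 = 5.29
(-1.6)^2 = 2.56
0.3^2 = 0.09
Sum of squares = 16.35
Penalty = 1.0 * 16.35 = 16.3500

16.3500


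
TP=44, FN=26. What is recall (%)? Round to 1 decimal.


Recall = TP / (TP + FN) * 100
= 44 / (44 + 26)
= 44 / 70
= 0.6286
= 62.9%

62.9


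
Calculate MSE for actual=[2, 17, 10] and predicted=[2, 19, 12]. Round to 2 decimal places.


Differences: [0, -2, -2]
Squared errors: [0, 4, 4]
Sum of squared errors = 8
MSE = 8 / 3 = 2.67

2.67


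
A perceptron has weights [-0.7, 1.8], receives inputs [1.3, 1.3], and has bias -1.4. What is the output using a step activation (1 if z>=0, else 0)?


z = w . x + b
= -0.7*1.3 + 1.8*1.3 + -1.4
= -0.91 + 2.34 + -1.4
= 1.43 + -1.4
= 0.03
Since z = 0.03 >= 0, output = 1

1


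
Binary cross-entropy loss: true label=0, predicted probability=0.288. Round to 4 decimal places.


For y=0: Loss = -log(1-p)
= -log(1 - 0.288)
= -log(0.712)
= -(-0.3397)
= 0.3397

0.3397


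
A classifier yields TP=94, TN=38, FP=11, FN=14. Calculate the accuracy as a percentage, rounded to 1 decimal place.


Accuracy = (TP + TN) / (TP + TN + FP + FN) * 100
= (94 + 38) / (94 + 38 + 11 + 14)
= 132 / 157
= 0.8408
= 84.1%

84.1


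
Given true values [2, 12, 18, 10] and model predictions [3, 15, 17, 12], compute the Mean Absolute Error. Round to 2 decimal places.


Absolute errors: [1, 3, 1, 2]
Sum of absolute errors = 7
MAE = 7 / 4 = 1.75

1.75


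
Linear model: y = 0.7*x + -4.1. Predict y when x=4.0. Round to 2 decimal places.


y = 0.7 * 4.0 + (-4.1)
= 2.8 + (-4.1)
= -1.30

-1.30


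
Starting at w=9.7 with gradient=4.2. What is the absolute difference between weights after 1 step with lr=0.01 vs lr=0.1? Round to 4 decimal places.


With lr=0.01: w_new = 9.7 - 0.01 * 4.2 = 9.658
With lr=0.1: w_new = 9.7 - 0.1 * 4.2 = 9.28
Absolute difference = |9.658 - 9.28|
= 0.3780

0.3780


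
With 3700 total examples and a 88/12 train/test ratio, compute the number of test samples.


Train samples = 3700 * 88% = 3256
Test samples = 3700 - 3256
= 444

444


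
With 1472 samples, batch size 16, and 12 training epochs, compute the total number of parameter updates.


Iterations per epoch = 1472 / 16 = 92
Total updates = iterations_per_epoch * epochs
= 92 * 12
= 1104

1104


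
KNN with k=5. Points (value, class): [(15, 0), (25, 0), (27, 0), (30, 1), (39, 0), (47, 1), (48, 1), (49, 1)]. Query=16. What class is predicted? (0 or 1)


Distances from query 16:
Point 15 (class 0): distance = 1
Point 25 (class 0): distance = 9
Point 27 (class 0): distance = 11
Point 30 (class 1): distance = 14
Point 39 (class 0): distance = 23
K=5 nearest neighbors: classes = [0, 0, 0, 1, 0]
Votes for class 1: 1 / 5
Majority vote => class 0

0


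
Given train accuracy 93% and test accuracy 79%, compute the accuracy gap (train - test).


Gap = train_accuracy - test_accuracy
= 93 - 79
= 14%
This gap suggests the model is overfitting.

14


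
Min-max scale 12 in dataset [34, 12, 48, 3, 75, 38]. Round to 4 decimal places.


Min = 3, Max = 75
Range = 75 - 3 = 72
Scaled = (x - min) / (max - min)
= (12 - 3) / 72
= 9 / 72
= 0.1250

0.1250


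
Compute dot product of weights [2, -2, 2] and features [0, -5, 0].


Element-wise products:
2 * 0 = 0
-2 * -5 = 10
2 * 0 = 0
Sum = 0 + 10 + 0
= 10

10


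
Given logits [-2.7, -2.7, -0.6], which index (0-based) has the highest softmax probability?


Softmax is a monotonic transformation, so it preserves the argmax.
We need to find the index of the maximum logit.
Index 0: -2.7
Index 1: -2.7
Index 2: -0.6
Maximum logit = -0.6 at index 2

2


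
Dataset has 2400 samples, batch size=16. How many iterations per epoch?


Iterations per epoch = dataset_size / batch_size
= 2400 / 16
= 150

150


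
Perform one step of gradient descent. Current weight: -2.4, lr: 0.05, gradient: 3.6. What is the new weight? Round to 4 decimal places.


w_new = w_old - lr * gradient
= -2.4 - 0.05 * 3.6
= -2.4 - (0.18)
= -2.5800

-2.5800


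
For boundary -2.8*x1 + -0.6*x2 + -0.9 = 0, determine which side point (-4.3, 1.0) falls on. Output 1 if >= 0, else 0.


Compute -2.8 * -4.3 + -0.6 * 1.0 + -0.9
= 12.04 + -0.6 + -0.9
= 10.54
Since 10.54 >= 0, the point is on the positive side.

1


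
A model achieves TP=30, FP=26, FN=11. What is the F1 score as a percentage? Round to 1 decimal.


Precision = TP / (TP + FP) = 30 / 56 = 0.5357
Recall = TP / (TP + FN) = 30 / 41 = 0.7317
F1 = 2 * P * R / (P + R)
= 2 * 0.5357 * 0.7317 / (0.5357 + 0.7317)
= 0.784 / 1.2674
= 0.6186
As percentage: 61.9%

61.9


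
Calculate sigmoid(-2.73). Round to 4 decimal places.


sigmoid(z) = 1 / (1 + exp(-z))
exp(-(-2.73)) = exp(2.73) = 15.3329
1 + 15.3329 = 16.3329
1 / 16.3329 = 0.0612

0.0612


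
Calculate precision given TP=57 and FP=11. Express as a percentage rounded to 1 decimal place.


Precision = TP / (TP + FP) * 100
= 57 / (57 + 11)
= 57 / 68
= 0.8382
= 83.8%

83.8


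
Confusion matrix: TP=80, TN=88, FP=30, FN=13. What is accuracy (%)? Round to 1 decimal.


Accuracy = (TP + TN) / (TP + TN + FP + FN) * 100
= (80 + 88) / (80 + 88 + 30 + 13)
= 168 / 211
= 0.7962
= 79.6%

79.6


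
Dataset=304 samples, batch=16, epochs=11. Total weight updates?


Iterations per epoch = 304 / 16 = 19
Total updates = iterations_per_epoch * epochs
= 19 * 11
= 209

209


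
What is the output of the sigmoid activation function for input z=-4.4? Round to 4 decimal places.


sigmoid(z) = 1 / (1 + exp(-z))
exp(-(-4.4)) = exp(4.4) = 81.4509
1 + 81.4509 = 82.4509
1 / 82.4509 = 0.0121

0.0121


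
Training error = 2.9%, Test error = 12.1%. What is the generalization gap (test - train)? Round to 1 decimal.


Generalization gap = test_error - train_error
= 12.1 - 2.9
= 9.2%
A moderate gap.

9.2


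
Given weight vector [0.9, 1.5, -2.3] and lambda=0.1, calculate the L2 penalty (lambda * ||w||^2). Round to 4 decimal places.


Squaring each weight:
0.9^2 = 0.81
1.5^2 = 2.25
(-2.3)^2 = 5.29
Sum of squares = 8.35
Penalty = 0.1 * 8.35 = 0.8350

0.8350


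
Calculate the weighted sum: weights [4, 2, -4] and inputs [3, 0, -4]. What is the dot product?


Element-wise products:
4 * 3 = 12
2 * 0 = 0
-4 * -4 = 16
Sum = 12 + 0 + 16
= 28

28


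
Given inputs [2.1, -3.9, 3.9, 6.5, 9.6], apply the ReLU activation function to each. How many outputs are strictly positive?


ReLU(x) = max(0, x) for each element:
ReLU(2.1) = 2.1
ReLU(-3.9) = 0
ReLU(3.9) = 3.9
ReLU(6.5) = 6.5
ReLU(9.6) = 9.6
Active neurons (>0): 4

4


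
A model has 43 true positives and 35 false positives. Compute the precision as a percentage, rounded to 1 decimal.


Precision = TP / (TP + FP) * 100
= 43 / (43 + 35)
= 43 / 78
= 0.5513
= 55.1%

55.1


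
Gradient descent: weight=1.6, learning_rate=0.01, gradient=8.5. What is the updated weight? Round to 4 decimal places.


w_new = w_old - lr * gradient
= 1.6 - 0.01 * 8.5
= 1.6 - (0.085)
= 1.5150

1.5150


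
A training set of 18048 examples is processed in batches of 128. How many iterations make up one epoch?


Iterations per epoch = dataset_size / batch_size
= 18048 / 128
= 141

141


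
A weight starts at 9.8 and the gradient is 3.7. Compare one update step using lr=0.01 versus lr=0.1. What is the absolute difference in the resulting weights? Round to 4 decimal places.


With lr=0.01: w_new = 9.8 - 0.01 * 3.7 = 9.763
With lr=0.1: w_new = 9.8 - 0.1 * 3.7 = 9.43
Absolute difference = |9.763 - 9.43|
= 0.3330

0.3330


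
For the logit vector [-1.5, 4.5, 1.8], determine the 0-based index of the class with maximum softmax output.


Softmax is a monotonic transformation, so it preserves the argmax.
We need to find the index of the maximum logit.
Index 0: -1.5
Index 1: 4.5
Index 2: 1.8
Maximum logit = 4.5 at index 1

1


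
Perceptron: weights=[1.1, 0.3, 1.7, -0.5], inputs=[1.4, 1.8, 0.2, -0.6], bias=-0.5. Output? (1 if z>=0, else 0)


z = w . x + b
= 1.1*1.4 + 0.3*1.8 + 1.7*0.2 + -0.5*-0.6 + -0.5
= 1.54 + 0.54 + 0.34 + 0.3 + -0.5
= 2.72 + -0.5
= 2.22
Since z = 2.22 >= 0, output = 1

1


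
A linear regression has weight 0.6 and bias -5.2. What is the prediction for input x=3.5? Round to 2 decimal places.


y = 0.6 * 3.5 + (-5.2)
= 2.1 + (-5.2)
= -3.10

-3.10


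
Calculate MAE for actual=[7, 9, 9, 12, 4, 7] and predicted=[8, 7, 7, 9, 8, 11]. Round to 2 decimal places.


Absolute errors: [1, 2, 2, 3, 4, 4]
Sum of absolute errors = 16
MAE = 16 / 6 = 2.67

2.67


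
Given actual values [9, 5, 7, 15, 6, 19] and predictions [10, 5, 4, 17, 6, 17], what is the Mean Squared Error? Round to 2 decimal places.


Differences: [-1, 0, 3, -2, 0, 2]
Squared errors: [1, 0, 9, 4, 0, 4]
Sum of squared errors = 18
MSE = 18 / 6 = 3.00

3.00


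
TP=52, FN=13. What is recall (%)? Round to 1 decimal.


Recall = TP / (TP + FN) * 100
= 52 / (52 + 13)
= 52 / 65
= 0.8
= 80.0%

80.0


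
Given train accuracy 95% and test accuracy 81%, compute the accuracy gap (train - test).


Gap = train_accuracy - test_accuracy
= 95 - 81
= 14%
This gap suggests the model is overfitting.

14


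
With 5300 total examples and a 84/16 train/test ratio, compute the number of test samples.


Train samples = 5300 * 84% = 4452
Test samples = 5300 - 4452
= 848

848


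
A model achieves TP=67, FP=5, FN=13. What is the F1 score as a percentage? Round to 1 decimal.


Precision = TP / (TP + FP) = 67 / 72 = 0.9306
Recall = TP / (TP + FN) = 67 / 80 = 0.8375
F1 = 2 * P * R / (P + R)
= 2 * 0.9306 * 0.8375 / (0.9306 + 0.8375)
= 1.5587 / 1.7681
= 0.8816
As percentage: 88.2%

88.2


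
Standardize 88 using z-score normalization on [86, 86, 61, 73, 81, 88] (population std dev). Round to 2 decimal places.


Mean = (86 + 86 + 61 + 73 + 81 + 88) / 6 = 79.1667
Variance = sum((x_i - mean)^2) / n = 90.4722
Std = sqrt(90.4722) = 9.5117
Z = (x - mean) / std
= (88 - 79.1667) / 9.5117
= 8.8333 / 9.5117
= 0.93

0.93


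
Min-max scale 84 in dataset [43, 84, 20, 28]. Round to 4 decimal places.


Min = 20, Max = 84
Range = 84 - 20 = 64
Scaled = (x - min) / (max - min)
= (84 - 20) / 64
= 64 / 64
= 1.0000

1.0000


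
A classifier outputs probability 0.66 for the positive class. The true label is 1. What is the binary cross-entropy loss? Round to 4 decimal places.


For y=1: Loss = -log(p)
= -log(0.66)
= -(-0.4155)
= 0.4155

0.4155


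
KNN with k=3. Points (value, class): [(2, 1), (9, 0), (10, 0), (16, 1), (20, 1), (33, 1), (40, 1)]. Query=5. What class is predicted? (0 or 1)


Distances from query 5:
Point 2 (class 1): distance = 3
Point 9 (class 0): distance = 4
Point 10 (class 0): distance = 5
K=3 nearest neighbors: classes = [1, 0, 0]
Votes for class 1: 1 / 3
Majority vote => class 0

0


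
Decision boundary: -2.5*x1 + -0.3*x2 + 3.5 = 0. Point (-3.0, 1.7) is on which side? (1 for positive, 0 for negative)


Compute -2.5 * -3.0 + -0.3 * 1.7 + 3.5
= 7.5 + -0.51 + 3.5
= 10.49
Since 10.49 >= 0, the point is on the positive side.

1


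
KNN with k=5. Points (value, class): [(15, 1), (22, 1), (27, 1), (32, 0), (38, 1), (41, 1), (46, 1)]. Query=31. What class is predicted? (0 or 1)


Distances from query 31:
Point 32 (class 0): distance = 1
Point 27 (class 1): distance = 4
Point 38 (class 1): distance = 7
Point 22 (class 1): distance = 9
Point 41 (class 1): distance = 10
K=5 nearest neighbors: classes = [0, 1, 1, 1, 1]
Votes for class 1: 4 / 5
Majority vote => class 1

1


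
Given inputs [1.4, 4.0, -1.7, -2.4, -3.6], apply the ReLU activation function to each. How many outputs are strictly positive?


ReLU(x) = max(0, x) for each element:
ReLU(1.4) = 1.4
ReLU(4.0) = 4.0
ReLU(-1.7) = 0
ReLU(-2.4) = 0
ReLU(-3.6) = 0
Active neurons (>0): 2

2


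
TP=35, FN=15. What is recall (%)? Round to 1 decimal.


Recall = TP / (TP + FN) * 100
= 35 / (35 + 15)
= 35 / 50
= 0.7
= 70.0%

70.0


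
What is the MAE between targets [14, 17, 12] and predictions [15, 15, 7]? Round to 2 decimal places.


Absolute errors: [1, 2, 5]
Sum of absolute errors = 8
MAE = 8 / 3 = 2.67

2.67


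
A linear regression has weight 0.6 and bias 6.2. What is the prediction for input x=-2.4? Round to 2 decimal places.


y = 0.6 * -2.4 + (6.2)
= -1.44 + (6.2)
= 4.76

4.76


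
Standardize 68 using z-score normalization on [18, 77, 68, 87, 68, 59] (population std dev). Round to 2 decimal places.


Mean = (18 + 77 + 68 + 87 + 68 + 59) / 6 = 62.8333
Variance = sum((x_i - mean)^2) / n = 477.1389
Std = sqrt(477.1389) = 21.8435
Z = (x - mean) / std
= (68 - 62.8333) / 21.8435
= 5.1667 / 21.8435
= 0.24

0.24


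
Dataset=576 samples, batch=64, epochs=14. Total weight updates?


Iterations per epoch = 576 / 64 = 9
Total updates = iterations_per_epoch * epochs
= 9 * 14
= 126

126


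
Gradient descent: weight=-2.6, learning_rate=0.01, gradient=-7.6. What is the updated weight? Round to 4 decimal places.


w_new = w_old - lr * gradient
= -2.6 - 0.01 * -7.6
= -2.6 - (-0.076)
= -2.5240

-2.5240


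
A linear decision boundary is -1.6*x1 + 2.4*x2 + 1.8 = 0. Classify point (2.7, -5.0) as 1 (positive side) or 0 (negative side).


Compute -1.6 * 2.7 + 2.4 * -5.0 + 1.8
= -4.32 + -12.0 + 1.8
= -14.52
Since -14.52 < 0, the point is on the negative side.

0


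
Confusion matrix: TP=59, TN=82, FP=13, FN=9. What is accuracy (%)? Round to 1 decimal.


Accuracy = (TP + TN) / (TP + TN + FP + FN) * 100
= (59 + 82) / (59 + 82 + 13 + 9)
= 141 / 163
= 0.865
= 86.5%

86.5


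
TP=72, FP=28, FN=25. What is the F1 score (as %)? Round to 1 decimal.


Precision = TP / (TP + FP) = 72 / 100 = 0.72
Recall = TP / (TP + FN) = 72 / 97 = 0.7423
F1 = 2 * P * R / (P + R)
= 2 * 0.72 * 0.7423 / (0.72 + 0.7423)
= 1.0689 / 1.4623
= 0.731
As percentage: 73.1%

73.1


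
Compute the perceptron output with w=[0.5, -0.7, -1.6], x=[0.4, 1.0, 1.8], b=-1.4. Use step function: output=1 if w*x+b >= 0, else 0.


z = w . x + b
= 0.5*0.4 + -0.7*1.0 + -1.6*1.8 + -1.4
= 0.2 + -0.7 + -2.88 + -1.4
= -3.38 + -1.4
= -4.78
Since z = -4.78 < 0, output = 0

0


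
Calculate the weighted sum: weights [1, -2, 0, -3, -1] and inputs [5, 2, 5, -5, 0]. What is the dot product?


Element-wise products:
1 * 5 = 5
-2 * 2 = -4
0 * 5 = 0
-3 * -5 = 15
-1 * 0 = 0
Sum = 5 + -4 + 0 + 15 + 0
= 16

16


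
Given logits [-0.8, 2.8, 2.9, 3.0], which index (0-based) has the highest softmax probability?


Softmax is a monotonic transformation, so it preserves the argmax.
We need to find the index of the maximum logit.
Index 0: -0.8
Index 1: 2.8
Index 2: 2.9
Index 3: 3.0
Maximum logit = 3.0 at index 3

3


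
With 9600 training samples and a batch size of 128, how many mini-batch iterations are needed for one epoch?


Iterations per epoch = dataset_size / batch_size
= 9600 / 128
= 75

75


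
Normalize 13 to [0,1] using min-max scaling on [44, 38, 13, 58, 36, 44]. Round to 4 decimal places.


Min = 13, Max = 58
Range = 58 - 13 = 45
Scaled = (x - min) / (max - min)
= (13 - 13) / 45
= 0 / 45
= 0.0000

0.0000


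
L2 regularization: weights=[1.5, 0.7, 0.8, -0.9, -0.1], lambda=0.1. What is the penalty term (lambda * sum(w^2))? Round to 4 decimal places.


Squaring each weight:
1.5^2 = 2.25
0.7^2 = 0.49
0.8^2 = 0.64
(-0.9)^2 = 0.81
(-0.1)^2 = 0.01
Sum of squares = 4.2
Penalty = 0.1 * 4.2 = 0.4200

0.4200


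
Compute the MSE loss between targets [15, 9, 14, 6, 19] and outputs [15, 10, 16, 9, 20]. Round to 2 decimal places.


Differences: [0, -1, -2, -3, -1]
Squared errors: [0, 1, 4, 9, 1]
Sum of squared errors = 15
MSE = 15 / 5 = 3.00

3.00


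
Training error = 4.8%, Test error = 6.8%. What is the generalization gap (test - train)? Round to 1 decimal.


Generalization gap = test_error - train_error
= 6.8 - 4.8
= 2.0%
A moderate gap.

2.0


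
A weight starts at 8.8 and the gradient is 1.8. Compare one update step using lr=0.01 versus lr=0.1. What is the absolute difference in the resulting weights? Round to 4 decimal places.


With lr=0.01: w_new = 8.8 - 0.01 * 1.8 = 8.782
With lr=0.1: w_new = 8.8 - 0.1 * 1.8 = 8.62
Absolute difference = |8.782 - 8.62|
= 0.1620

0.1620


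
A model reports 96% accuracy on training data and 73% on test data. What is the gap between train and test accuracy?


Gap = train_accuracy - test_accuracy
= 96 - 73
= 23%
This large gap strongly indicates overfitting.

23


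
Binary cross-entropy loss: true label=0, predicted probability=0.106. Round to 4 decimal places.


For y=0: Loss = -log(1-p)
= -log(1 - 0.106)
= -log(0.894)
= -(-0.112)
= 0.1120

0.1120


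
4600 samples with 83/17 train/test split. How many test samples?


Train samples = 4600 * 83% = 3818
Test samples = 4600 - 3818
= 782

782


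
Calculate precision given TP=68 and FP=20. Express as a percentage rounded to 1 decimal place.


Precision = TP / (TP + FP) * 100
= 68 / (68 + 20)
= 68 / 88
= 0.7727
= 77.3%

77.3


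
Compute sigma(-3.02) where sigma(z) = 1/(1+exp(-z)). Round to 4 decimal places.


sigmoid(z) = 1 / (1 + exp(-z))
exp(-(-3.02)) = exp(3.02) = 20.4913
1 + 20.4913 = 21.4913
1 / 21.4913 = 0.0465

0.0465


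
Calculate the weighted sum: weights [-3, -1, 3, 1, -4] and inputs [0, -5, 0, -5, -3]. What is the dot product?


Element-wise products:
-3 * 0 = 0
-1 * -5 = 5
3 * 0 = 0
1 * -5 = -5
-4 * -3 = 12
Sum = 0 + 5 + 0 + -5 + 12
= 12

12


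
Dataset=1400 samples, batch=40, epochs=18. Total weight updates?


Iterations per epoch = 1400 / 40 = 35
Total updates = iterations_per_epoch * epochs
= 35 * 18
= 630

630


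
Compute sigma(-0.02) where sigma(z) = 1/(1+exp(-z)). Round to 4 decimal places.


sigmoid(z) = 1 / (1 + exp(-z))
exp(-(-0.02)) = exp(0.02) = 1.0202
1 + 1.0202 = 2.0202
1 / 2.0202 = 0.4950

0.4950


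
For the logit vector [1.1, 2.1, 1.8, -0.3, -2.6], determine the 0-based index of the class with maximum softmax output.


Softmax is a monotonic transformation, so it preserves the argmax.
We need to find the index of the maximum logit.
Index 0: 1.1
Index 1: 2.1
Index 2: 1.8
Index 3: -0.3
Index 4: -2.6
Maximum logit = 2.1 at index 1

1


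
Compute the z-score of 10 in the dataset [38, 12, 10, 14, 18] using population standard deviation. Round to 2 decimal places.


Mean = (38 + 12 + 10 + 14 + 18) / 5 = 18.4
Variance = sum((x_i - mean)^2) / n = 103.04
Std = sqrt(103.04) = 10.1509
Z = (x - mean) / std
= (10 - 18.4) / 10.1509
= -8.4 / 10.1509
= -0.83

-0.83


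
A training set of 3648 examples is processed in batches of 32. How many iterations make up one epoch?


Iterations per epoch = dataset_size / batch_size
= 3648 / 32
= 114

114


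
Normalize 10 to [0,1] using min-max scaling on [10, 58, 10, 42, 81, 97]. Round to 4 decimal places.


Min = 10, Max = 97
Range = 97 - 10 = 87
Scaled = (x - min) / (max - min)
= (10 - 10) / 87
= 0 / 87
= 0.0000

0.0000


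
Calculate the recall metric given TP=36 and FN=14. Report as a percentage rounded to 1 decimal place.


Recall = TP / (TP + FN) * 100
= 36 / (36 + 14)
= 36 / 50
= 0.72
= 72.0%

72.0


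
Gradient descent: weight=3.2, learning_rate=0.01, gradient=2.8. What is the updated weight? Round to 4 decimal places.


w_new = w_old - lr * gradient
= 3.2 - 0.01 * 2.8
= 3.2 - (0.028)
= 3.1720

3.1720


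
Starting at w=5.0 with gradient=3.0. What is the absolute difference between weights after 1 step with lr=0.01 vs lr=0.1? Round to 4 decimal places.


With lr=0.01: w_new = 5.0 - 0.01 * 3.0 = 4.97
With lr=0.1: w_new = 5.0 - 0.1 * 3.0 = 4.7
Absolute difference = |4.97 - 4.7|
= 0.2700

0.2700


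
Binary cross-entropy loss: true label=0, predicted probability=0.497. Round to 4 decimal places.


For y=0: Loss = -log(1-p)
= -log(1 - 0.497)
= -log(0.503)
= -(-0.6872)
= 0.6872

0.6872


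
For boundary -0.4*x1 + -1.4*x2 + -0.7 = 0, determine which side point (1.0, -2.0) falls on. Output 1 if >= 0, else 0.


Compute -0.4 * 1.0 + -1.4 * -2.0 + -0.7
= -0.4 + 2.8 + -0.7
= 1.7
Since 1.7 >= 0, the point is on the positive side.

1


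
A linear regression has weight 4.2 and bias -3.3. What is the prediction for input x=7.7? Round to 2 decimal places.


y = 4.2 * 7.7 + (-3.3)
= 32.34 + (-3.3)
= 29.04

29.04


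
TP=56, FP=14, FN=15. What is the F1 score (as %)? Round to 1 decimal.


Precision = TP / (TP + FP) = 56 / 70 = 0.8
Recall = TP / (TP + FN) = 56 / 71 = 0.7887
F1 = 2 * P * R / (P + R)
= 2 * 0.8 * 0.7887 / (0.8 + 0.7887)
= 1.262 / 1.5887
= 0.7943
As percentage: 79.4%

79.4


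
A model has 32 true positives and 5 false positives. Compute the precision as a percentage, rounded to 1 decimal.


Precision = TP / (TP + FP) * 100
= 32 / (32 + 5)
= 32 / 37
= 0.8649
= 86.5%

86.5


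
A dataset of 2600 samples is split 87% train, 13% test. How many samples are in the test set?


Train samples = 2600 * 87% = 2262
Test samples = 2600 - 2262
= 338

338
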